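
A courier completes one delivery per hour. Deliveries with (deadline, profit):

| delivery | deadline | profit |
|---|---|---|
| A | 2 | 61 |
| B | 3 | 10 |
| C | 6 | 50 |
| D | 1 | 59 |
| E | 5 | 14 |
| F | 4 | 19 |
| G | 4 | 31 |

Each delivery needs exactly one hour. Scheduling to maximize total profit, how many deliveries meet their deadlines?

6

Profit order: A=61 D=59 C=50 G=31 F=19 E=14 B=10
Assign: A→slot 2, D→slot 1, C→slot 6, G→slot 4, F→slot 3, E→slot 5, B skipped.
Slots: [1:D] [2:A] [3:F] [4:G] [5:E] [6:C]
6 of 7 scheduled.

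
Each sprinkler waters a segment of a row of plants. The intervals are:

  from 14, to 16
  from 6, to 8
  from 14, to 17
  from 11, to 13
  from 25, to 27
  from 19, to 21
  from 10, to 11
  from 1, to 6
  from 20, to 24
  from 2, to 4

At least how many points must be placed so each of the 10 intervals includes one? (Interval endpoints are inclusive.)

By right end: [2,4]  [1,6]  [6,8]  [10,11]  [11,13]  [14,16]  [14,17]  [19,21]  [20,24]  [25,27]
[2,4] uncovered → point at 4; [6,8] uncovered → point at 8; [10,11] uncovered → point at 11; [14,16] uncovered → point at 16; [19,21] uncovered → point at 21; [25,27] uncovered → point at 27.
Points: 4, 8, 11, 16, 21, 27 (6 total).

6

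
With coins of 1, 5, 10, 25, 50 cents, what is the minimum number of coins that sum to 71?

71 − 1×50→21 − 2×10→1 − 1×1→0
Total coins = 1 + 2 + 1 = 4

4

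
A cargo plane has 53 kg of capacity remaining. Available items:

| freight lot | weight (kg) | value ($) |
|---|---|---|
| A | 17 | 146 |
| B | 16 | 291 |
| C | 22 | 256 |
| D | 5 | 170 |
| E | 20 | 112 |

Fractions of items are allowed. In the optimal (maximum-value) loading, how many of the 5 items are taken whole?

Order: D (170/5=34.00) > B (291/16=18.19) > C (256/22=11.64) > A (146/17=8.59) > E (112/20=5.60)
Fill: take D (5 @ 170) → take B (16 @ 291) → take C (22 @ 256) → take 10/17 of A → 85.88; 53/53 used.
3 item(s) taken whole; one partial (take 10/17 of A).

3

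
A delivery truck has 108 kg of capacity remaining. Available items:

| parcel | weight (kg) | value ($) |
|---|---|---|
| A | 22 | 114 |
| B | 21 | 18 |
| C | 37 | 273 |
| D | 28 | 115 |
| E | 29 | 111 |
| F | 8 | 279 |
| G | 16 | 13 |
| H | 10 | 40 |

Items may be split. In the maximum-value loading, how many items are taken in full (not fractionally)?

5

Ratios (sorted): F 34.88, C 7.38, A 5.18, D 4.11, H 4.00, E 3.83, B 0.86, G 0.81
take F (8 @ 279); take C (37 @ 273); take A (22 @ 114); take D (28 @ 115); take H (10 @ 40); take 3/29 of E → 11.48. Capacity used 108/108.
5 item(s) taken whole; one partial (take 3/29 of E).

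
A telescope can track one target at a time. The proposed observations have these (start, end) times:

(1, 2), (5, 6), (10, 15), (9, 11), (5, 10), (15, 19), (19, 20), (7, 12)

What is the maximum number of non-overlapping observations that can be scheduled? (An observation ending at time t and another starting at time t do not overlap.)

Sort by end time and greedily take each interval whose start is ≥ the last chosen end.
Sorted by end: (1,2)  (5,6)  (5,10)  (9,11)  (7,12)  (10,15)  (15,19)  (19,20)
take (1,2); take (5,6); take (9,11); take (15,19); take (19,20).
Selected 5 observations.

5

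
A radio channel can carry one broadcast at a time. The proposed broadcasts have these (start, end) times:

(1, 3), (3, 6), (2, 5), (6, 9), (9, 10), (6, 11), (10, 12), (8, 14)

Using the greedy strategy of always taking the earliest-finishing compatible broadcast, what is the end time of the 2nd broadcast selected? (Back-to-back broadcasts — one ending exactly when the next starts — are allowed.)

Greedy by earliest finish: after sorting by end time, pick each interval compatible with the last pick.
Sorted by end: (1,3)  (2,5)  (3,6)  (6,9)  (9,10)  (6,11)  (10,12)  (8,14)
take (1,3); skip (2,5); take (3,6); take (6,9); take (9,10); take (10,12); skip (8,14).
Selected: (1,3) (3,6) (6,9) (9,10) (10,12)

6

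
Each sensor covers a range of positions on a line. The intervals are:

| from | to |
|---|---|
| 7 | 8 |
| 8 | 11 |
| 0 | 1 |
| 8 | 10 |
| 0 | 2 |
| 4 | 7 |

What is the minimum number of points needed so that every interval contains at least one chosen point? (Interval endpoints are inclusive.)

Process intervals by earliest right end; each time one isn't hit yet, stab at its right endpoint.
Sorted: [0,1] [0,2] [4,7] [7,8] [8,10] [8,11]
{[0,1],[0,2]} hit by 1; {[4,7],[7,8]} hit by 7; {[8,10],[8,11]} hit by 10.
Points: 1, 7, 10 (3 total).

3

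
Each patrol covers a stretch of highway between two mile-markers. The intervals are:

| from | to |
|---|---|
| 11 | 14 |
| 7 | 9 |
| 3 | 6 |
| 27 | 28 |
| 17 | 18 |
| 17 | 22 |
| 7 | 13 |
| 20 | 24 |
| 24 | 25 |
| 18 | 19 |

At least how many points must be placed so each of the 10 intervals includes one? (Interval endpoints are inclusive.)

Process intervals by earliest right end; each time one isn't hit yet, stab at its right endpoint.
By right end: [3,6]  [7,9]  [7,13]  [11,14]  [17,18]  [18,19]  [17,22]  [20,24]  [24,25]  [27,28]
[3,6] uncovered → point at 6; [7,9] uncovered → point at 9; [11,14] uncovered → point at 14; [17,18] uncovered → point at 18; [20,24] uncovered → point at 24; [27,28] uncovered → point at 28.
Points: 6, 9, 14, 18, 24, 28 (6 total).

6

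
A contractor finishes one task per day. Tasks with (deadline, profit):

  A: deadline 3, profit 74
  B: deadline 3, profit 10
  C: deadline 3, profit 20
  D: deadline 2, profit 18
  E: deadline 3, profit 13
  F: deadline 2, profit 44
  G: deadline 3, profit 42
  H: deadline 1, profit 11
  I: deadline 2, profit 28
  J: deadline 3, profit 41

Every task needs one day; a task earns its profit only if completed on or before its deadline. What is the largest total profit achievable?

Profit order: A=74 F=44 G=42 J=41 I=28 C=20 D=18 E=13 H=11 B=10
Assign: A→slot 3, F→slot 2, G→slot 1, J skipped, I skipped, C skipped, D skipped, E skipped, H skipped, B skipped.
Slots: [1:G] [2:F] [3:A]
Profit = 42 + 44 + 74 = 160

160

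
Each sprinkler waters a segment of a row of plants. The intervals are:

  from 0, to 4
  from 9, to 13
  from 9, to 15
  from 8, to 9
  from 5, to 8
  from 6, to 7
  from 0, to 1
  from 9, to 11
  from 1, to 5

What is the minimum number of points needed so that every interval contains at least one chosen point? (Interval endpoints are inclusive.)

Process intervals by earliest right end; each time one isn't hit yet, stab at its right endpoint.
By right end: [0,1]  [0,4]  [1,5]  [6,7]  [5,8]  [8,9]  [9,11]  [9,13]  [9,15]
[0,1] uncovered → point at 1; [6,7] uncovered → point at 7; [8,9] uncovered → point at 9.
Points: 1, 7, 9 (3 total).

3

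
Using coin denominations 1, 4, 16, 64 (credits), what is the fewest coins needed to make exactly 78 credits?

78 − 1×64→14 − 3×4→2 − 2×1→0
Total coins = 1 + 3 + 2 = 6

6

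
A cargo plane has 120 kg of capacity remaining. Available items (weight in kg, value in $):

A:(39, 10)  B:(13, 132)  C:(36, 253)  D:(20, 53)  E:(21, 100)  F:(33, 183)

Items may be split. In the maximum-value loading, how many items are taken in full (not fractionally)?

Sort by value per unit weight and fill in that order.
Order: B (132/13=10.15) > C (253/36=7.03) > F (183/33=5.55) > E (100/21=4.76) > D (53/20=2.65) > A (10/39=0.26)
Fill: take B (13 @ 132) → take C (36 @ 253) → take F (33 @ 183) → take E (21 @ 100) → take 17/20 of D → 45.05; 120/120 used.
4 item(s) taken whole; one partial (take 17/20 of D).

4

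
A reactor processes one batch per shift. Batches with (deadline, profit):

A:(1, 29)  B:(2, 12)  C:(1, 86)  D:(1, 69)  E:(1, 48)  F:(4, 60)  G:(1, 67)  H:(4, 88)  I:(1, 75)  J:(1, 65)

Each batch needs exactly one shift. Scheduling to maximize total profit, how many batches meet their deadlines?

By profit: H(d4,88), C(d1,86), I(d1,75), D(d1,69), G(d1,67), J(d1,65), F(d4,60), E(d1,48), A(d1,29), B(d2,12)
H→slot 4; C→slot 1; I skipped; D skipped; G skipped; J skipped; F→slot 3; E skipped; A skipped; B→slot 2.
4 of 10 scheduled.

4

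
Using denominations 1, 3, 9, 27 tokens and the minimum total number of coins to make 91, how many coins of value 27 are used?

3

Use the largest denomination that fits, subtract, and repeat.
91 − 3×27→10 − 1×9→1 − 1×1→0
Count of 27: 3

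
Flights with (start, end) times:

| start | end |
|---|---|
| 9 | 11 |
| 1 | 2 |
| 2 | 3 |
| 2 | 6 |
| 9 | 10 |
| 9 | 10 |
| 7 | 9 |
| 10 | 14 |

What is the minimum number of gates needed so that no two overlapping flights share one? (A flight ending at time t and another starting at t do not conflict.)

Events (time:±→running): 1:+→1 2:-→0 2:+→1 2:+→2 3:-→1 6:-→0 7:+→1 9:-→0 9:+→1 9:+→2 9:+→3 … peak 3.

3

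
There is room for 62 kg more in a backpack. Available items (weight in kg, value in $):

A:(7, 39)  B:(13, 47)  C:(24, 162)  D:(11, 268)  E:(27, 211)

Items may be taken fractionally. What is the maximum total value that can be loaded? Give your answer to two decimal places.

Greedy by value/weight ratio, highest first.
Ratios (sorted): D 24.36, E 7.81, C 6.75, A 5.57, B 3.62
take D (11 @ 268); take E (27 @ 211); take C (24 @ 162). Capacity used 62/62.
Total value = 641.00

641.00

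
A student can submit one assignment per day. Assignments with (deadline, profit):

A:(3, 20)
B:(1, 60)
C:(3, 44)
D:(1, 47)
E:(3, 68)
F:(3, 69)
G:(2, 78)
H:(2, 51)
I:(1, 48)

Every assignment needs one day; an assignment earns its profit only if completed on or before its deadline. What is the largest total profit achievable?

Take jobs in profit order; each goes to the latest open slot no later than its deadline.
Profit order: G=78 F=69 E=68 B=60 H=51 I=48 D=47 C=44 A=20
Assign: G→slot 2, F→slot 3, E→slot 1, B skipped, H skipped, I skipped, D skipped, C skipped, A skipped.
Slots: [1:E] [2:G] [3:F]
Profit = 68 + 78 + 69 = 215

215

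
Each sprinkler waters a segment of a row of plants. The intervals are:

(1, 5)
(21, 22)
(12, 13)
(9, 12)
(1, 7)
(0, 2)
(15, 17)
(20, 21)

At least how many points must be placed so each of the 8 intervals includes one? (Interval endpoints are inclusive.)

4

Sorted: [0,2] [1,5] [1,7] [9,12] [12,13] [15,17] [20,21] [21,22]
{[0,2],[1,5],[1,7]} hit by 2; {[9,12],[12,13]} hit by 12; {[15,17]} hit by 17; {[20,21],[21,22]} hit by 21.
Points: 2, 12, 17, 21 (4 total).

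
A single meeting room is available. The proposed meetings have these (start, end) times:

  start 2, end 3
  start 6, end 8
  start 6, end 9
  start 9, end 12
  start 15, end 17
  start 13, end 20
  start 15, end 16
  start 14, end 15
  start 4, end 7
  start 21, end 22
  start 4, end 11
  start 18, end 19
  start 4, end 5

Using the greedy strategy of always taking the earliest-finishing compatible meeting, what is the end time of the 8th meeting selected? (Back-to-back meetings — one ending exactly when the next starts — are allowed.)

By end time: (2,3), (4,5), (4,7), (6,8), (6,9), (4,11), (9,12), (14,15), (15,16), (15,17), (18,19), (13,20), (21,22).
Pick (2,3); next start ≥ 3 → (4,5); next start ≥ 5 → (6,8); next start ≥ 8 → (9,12); next start ≥ 12 → (14,15); next start ≥ 15 → (15,16); next start ≥ 16 → (18,19); next start ≥ 19 → (21,22).
Selected: (2,3) (4,5) (6,8) (9,12) (14,15) (15,16) (18,19) (21,22)

22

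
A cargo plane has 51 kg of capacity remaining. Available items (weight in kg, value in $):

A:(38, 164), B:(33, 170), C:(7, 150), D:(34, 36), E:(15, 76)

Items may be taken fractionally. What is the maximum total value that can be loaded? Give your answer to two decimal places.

375.73

Order: C (150/7=21.43) > B (170/33=5.15) > E (76/15=5.07) > A (164/38=4.32) > D (36/34=1.06)
Fill: take C (7 @ 150) → take B (33 @ 170) → take 11/15 of E → 55.73; 51/51 used.
Total value = 375.73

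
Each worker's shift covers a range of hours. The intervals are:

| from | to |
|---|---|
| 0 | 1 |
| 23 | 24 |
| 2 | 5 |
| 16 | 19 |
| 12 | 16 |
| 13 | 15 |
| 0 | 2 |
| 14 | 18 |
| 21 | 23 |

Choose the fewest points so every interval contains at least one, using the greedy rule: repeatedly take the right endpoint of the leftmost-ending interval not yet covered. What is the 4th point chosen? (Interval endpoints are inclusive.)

By right end: [0,1]  [0,2]  [2,5]  [13,15]  [12,16]  [14,18]  [16,19]  [21,23]  [23,24]
[0,1] uncovered → point at 1; [2,5] uncovered → point at 5; [13,15] uncovered → point at 15; [16,19] uncovered → point at 19; [21,23] uncovered → point at 23.
Points: 1, 5, 15, 19, 23 (5 total).

19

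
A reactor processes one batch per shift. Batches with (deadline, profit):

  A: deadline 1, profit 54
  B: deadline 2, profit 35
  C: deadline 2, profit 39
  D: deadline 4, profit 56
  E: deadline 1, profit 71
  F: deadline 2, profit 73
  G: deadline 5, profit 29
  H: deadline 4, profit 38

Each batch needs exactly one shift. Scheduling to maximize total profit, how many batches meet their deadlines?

Sort by profit descending; place each in the latest free slot ≤ its deadline.
Profit order: F=73 E=71 D=56 A=54 C=39 H=38 B=35 G=29
Assign: F→slot 2, E→slot 1, D→slot 4, A skipped, C skipped, H→slot 3, B skipped, G→slot 5.
Slots: [1:E] [2:F] [3:H] [4:D] [5:G]
5 of 8 scheduled.

5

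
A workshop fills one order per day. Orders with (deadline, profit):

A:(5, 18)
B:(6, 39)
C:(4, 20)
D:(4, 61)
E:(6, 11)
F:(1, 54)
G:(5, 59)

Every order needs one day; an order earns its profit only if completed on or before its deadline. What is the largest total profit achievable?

251

Take jobs in profit order; each goes to the latest open slot no later than its deadline.
By profit: D(d4,61), G(d5,59), F(d1,54), B(d6,39), C(d4,20), A(d5,18), E(d6,11)
D→slot 4; G→slot 5; F→slot 1; B→slot 6; C→slot 3; A→slot 2; E skipped.
Profit = 54 + 18 + 20 + 61 + 59 + 39 = 251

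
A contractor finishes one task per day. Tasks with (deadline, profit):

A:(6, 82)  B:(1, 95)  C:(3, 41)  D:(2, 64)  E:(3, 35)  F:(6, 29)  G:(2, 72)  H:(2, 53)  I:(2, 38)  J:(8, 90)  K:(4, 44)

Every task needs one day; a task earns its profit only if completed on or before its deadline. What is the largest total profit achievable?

By profit: B(d1,95), J(d8,90), A(d6,82), G(d2,72), D(d2,64), H(d2,53), K(d4,44), C(d3,41), I(d2,38), E(d3,35), F(d6,29)
B→slot 1; J→slot 8; A→slot 6; G→slot 2; D skipped; H skipped; K→slot 4; C→slot 3; I skipped; E skipped; F→slot 5.
Profit = 95 + 72 + 41 + 44 + 29 + 82 + 90 = 453

453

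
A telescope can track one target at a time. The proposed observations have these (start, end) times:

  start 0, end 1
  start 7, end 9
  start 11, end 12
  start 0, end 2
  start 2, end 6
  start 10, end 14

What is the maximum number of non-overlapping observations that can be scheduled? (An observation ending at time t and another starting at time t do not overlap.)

4

Sort by end time and greedily take each interval whose start is ≥ the last chosen end.
Sorted by end: (0,1)  (0,2)  (2,6)  (7,9)  (11,12)  (10,14)
take (0,1); take (2,6); take (7,9); take (11,12).
Selected 4 observations.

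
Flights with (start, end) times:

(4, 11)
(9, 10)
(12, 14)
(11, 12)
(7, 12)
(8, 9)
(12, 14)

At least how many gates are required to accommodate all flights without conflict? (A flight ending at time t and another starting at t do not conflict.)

Count concurrent intervals with a sweep; the peak is the room count.
Events (time:±→running): 4:+→1 7:+→2 8:+→3 … peak 3.

3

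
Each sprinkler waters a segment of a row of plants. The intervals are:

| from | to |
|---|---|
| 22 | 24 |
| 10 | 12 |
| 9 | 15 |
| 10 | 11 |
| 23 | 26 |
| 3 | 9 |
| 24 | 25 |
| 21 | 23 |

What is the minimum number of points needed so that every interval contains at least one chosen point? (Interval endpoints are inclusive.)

4

Process intervals by earliest right end; each time one isn't hit yet, stab at its right endpoint.
By right end: [3,9]  [10,11]  [10,12]  [9,15]  [21,23]  [22,24]  [24,25]  [23,26]
[3,9] uncovered → point at 9; [10,11] uncovered → point at 11; [21,23] uncovered → point at 23; [24,25] uncovered → point at 25.
Points: 9, 11, 23, 25 (4 total).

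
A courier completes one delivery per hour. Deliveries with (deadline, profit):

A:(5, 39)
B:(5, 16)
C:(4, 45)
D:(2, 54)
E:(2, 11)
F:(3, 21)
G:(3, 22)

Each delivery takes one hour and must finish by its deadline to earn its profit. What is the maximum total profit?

Sort by profit descending; place each in the latest free slot ≤ its deadline.
Profit order: D=54 C=45 A=39 G=22 F=21 B=16 E=11
Assign: D→slot 2, C→slot 4, A→slot 5, G→slot 3, F→slot 1, B skipped, E skipped.
Slots: [1:F] [2:D] [3:G] [4:C] [5:A]
Profit = 21 + 54 + 22 + 45 + 39 = 181

181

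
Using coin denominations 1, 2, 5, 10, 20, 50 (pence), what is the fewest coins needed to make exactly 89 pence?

Greedy: take as many of the largest coin as possible, then repeat with the remainder.
89 = 1×50 + 1×20 + 1×10 + 1×5 + 2×2
Total coins = 1 + 1 + 1 + 1 + 2 = 6

6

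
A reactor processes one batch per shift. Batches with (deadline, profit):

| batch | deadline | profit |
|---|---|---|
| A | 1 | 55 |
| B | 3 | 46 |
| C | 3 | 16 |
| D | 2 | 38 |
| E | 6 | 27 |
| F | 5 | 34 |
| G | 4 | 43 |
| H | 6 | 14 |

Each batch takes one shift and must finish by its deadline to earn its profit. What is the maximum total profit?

Sort by profit descending; place each in the latest free slot ≤ its deadline.
By profit: A(d1,55), B(d3,46), G(d4,43), D(d2,38), F(d5,34), E(d6,27), C(d3,16), H(d6,14)
A→slot 1; B→slot 3; G→slot 4; D→slot 2; F→slot 5; E→slot 6; C skipped; H skipped.
Profit = 55 + 38 + 46 + 43 + 34 + 27 = 243

243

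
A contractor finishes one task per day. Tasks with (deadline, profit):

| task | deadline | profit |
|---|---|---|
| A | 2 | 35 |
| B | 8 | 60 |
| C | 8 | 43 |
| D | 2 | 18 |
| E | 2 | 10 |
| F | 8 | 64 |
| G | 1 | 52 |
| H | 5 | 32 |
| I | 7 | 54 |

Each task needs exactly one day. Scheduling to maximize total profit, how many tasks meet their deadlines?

7

Profit order: F=64 B=60 I=54 G=52 C=43 A=35 H=32 D=18 E=10
Assign: F→slot 8, B→slot 7, I→slot 6, G→slot 1, C→slot 5, A→slot 2, H→slot 4, D skipped, E skipped.
Slots: [1:G] [2:A] [4:H] [5:C] [6:I] [7:B] [8:F]
7 of 9 scheduled.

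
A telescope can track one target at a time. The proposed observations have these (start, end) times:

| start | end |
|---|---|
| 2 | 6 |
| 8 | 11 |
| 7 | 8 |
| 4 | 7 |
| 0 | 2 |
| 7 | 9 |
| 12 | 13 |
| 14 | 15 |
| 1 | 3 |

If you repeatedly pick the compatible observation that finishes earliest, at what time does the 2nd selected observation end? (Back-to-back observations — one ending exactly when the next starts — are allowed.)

Greedy by earliest finish: after sorting by end time, pick each interval compatible with the last pick.
By end time: (0,2), (1,3), (2,6), (4,7), (7,8), (7,9), (8,11), (12,13), (14,15).
Pick (0,2); next start ≥ 2 → (2,6); next start ≥ 6 → (7,8); next start ≥ 8 → (8,11); next start ≥ 11 → (12,13); next start ≥ 13 → (14,15).
Selected: (0,2) (2,6) (7,8) (8,11) (12,13) (14,15)

6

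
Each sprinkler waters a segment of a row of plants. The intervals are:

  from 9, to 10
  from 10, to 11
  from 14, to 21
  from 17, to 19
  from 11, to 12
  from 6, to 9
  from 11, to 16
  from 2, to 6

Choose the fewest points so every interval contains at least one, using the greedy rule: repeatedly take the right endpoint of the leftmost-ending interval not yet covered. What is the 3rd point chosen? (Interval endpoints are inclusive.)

Process intervals by earliest right end; each time one isn't hit yet, stab at its right endpoint.
By right end: [2,6]  [6,9]  [9,10]  [10,11]  [11,12]  [11,16]  [17,19]  [14,21]
[2,6] uncovered → point at 6; [9,10] uncovered → point at 10; [11,12] uncovered → point at 12; [17,19] uncovered → point at 19.
Points: 6, 10, 12, 19 (4 total).

12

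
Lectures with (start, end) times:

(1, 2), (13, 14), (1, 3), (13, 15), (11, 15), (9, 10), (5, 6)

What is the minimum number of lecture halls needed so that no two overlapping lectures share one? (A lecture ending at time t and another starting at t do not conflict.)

3

The answer is the maximum number of intervals overlapping at any instant.
starts: [1, 1, 5, 9, 11, 13, 13]
ends:   [2, 3, 6, 10, 14, 15, 15]
s1→1 s1→2 e2→1 e3→0 s5→1 e6→0 s9→1 e10→0 s11→1 s13→2 s13→3  — peak 3.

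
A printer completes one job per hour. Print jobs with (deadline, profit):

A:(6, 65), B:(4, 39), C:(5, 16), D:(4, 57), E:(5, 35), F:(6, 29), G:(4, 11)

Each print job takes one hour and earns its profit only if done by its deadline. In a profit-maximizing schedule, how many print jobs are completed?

Take jobs in profit order; each goes to the latest open slot no later than its deadline.
Profit order: A=65 D=57 B=39 E=35 F=29 C=16 G=11
Assign: A→slot 6, D→slot 4, B→slot 3, E→slot 5, F→slot 2, C→slot 1, G skipped.
Slots: [1:C] [2:F] [3:B] [4:D] [5:E] [6:A]
6 of 7 scheduled.

6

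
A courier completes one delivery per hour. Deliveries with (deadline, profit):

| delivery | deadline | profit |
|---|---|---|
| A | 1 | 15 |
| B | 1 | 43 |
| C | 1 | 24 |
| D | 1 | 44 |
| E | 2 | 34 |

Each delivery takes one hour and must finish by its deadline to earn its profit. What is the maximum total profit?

78

Take jobs in profit order; each goes to the latest open slot no later than its deadline.
Profit order: D=44 B=43 E=34 C=24 A=15
Assign: D→slot 1, B skipped, E→slot 2, C skipped, A skipped.
Slots: [1:D] [2:E]
Profit = 44 + 34 = 78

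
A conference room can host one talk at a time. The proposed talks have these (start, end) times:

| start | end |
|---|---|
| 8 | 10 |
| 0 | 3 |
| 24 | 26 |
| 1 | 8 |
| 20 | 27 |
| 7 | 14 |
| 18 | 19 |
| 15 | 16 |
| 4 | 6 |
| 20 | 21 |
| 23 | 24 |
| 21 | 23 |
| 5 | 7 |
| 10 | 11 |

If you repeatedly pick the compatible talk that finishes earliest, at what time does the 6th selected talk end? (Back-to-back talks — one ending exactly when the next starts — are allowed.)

19

Greedy by earliest finish: after sorting by end time, pick each interval compatible with the last pick.
Sorted by end: (0,3)  (4,6)  (5,7)  (1,8)  (8,10)  (10,11)  (7,14)  (15,16)  (18,19)  (20,21)  (21,23)  (23,24)  (24,26)  (20,27)
take (0,3); take (4,6); take (8,10); take (10,11); skip (7,14); take (15,16); take (18,19); take (20,21); take (21,23); take (23,24); take (24,26).
Selected: (0,3) (4,6) (8,10) (10,11) (15,16) (18,19) (20,21) (21,23) (23,24) (24,26)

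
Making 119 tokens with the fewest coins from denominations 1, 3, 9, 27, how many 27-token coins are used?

4

119 − 4×27→11 − 1×9→2 − 2×1→0
Count of 27: 4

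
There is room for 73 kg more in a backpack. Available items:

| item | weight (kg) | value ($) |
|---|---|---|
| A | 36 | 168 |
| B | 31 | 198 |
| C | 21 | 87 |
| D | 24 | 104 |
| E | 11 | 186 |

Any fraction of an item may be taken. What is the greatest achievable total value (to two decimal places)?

528.67

Greedy by value/weight ratio, highest first.
Ratios (sorted): E 16.91, B 6.39, A 4.67, D 4.33, C 4.14
take E (11 @ 186); take B (31 @ 198); take 31/36 of A → 144.67. Capacity used 73/73.
Total value = 528.67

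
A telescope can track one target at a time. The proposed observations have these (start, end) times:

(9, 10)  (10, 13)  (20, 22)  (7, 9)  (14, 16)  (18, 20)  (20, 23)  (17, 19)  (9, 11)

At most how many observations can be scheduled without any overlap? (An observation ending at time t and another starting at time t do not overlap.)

6

Sort by end time and greedily take each interval whose start is ≥ the last chosen end.
By end time: (7,9), (9,10), (9,11), (10,13), (14,16), (17,19), (18,20), (20,22), (20,23).
Pick (7,9); next start ≥ 9 → (9,10); next start ≥ 10 → (10,13); next start ≥ 13 → (14,16); next start ≥ 16 → (17,19); next start ≥ 19 → (20,22).
Selected 6 observations.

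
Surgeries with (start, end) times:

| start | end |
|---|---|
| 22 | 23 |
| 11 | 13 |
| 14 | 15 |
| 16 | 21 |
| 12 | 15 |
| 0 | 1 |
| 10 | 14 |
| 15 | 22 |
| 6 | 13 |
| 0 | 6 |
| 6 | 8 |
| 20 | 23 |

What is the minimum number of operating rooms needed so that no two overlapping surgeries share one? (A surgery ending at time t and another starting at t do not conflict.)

4

The answer is the maximum number of intervals overlapping at any instant.
starts: [0, 0, 6, 6, 10, 11, 12, 14, 15, 16, 20, 22]
ends:   [1, 6, 8, 13, 13, 14, 15, 15, 21, 22, 23, 23]
s0→1 s0→2 e1→1 e6→0 s6→1 s6→2 e8→1 s10→2 s11→3 s12→4  — peak 4.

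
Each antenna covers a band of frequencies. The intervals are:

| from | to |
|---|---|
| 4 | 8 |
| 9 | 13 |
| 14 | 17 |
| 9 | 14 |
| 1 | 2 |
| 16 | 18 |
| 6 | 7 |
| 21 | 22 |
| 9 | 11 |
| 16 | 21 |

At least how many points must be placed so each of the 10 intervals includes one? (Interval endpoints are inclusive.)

5

Sort by right endpoint; whenever an interval is uncovered, place a point at its right end.
By right end: [1,2]  [6,7]  [4,8]  [9,11]  [9,13]  [9,14]  [14,17]  [16,18]  [16,21]  [21,22]
[1,2] uncovered → point at 2; [6,7] uncovered → point at 7; [9,11] uncovered → point at 11; [14,17] uncovered → point at 17; [21,22] uncovered → point at 22.
Points: 2, 7, 11, 17, 22 (5 total).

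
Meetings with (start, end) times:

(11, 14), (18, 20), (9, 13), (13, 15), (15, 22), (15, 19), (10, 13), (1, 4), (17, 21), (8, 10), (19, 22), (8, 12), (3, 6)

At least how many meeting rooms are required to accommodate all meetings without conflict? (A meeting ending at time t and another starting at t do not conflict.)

Count concurrent intervals with a sweep; the peak is the room count.
Events (time:±→running): 1:+→1 3:+→2 4:-→1 6:-→0 8:+→1 8:+→2 9:+→3 10:-→2 10:+→3 11:+→4 … peak 4.

4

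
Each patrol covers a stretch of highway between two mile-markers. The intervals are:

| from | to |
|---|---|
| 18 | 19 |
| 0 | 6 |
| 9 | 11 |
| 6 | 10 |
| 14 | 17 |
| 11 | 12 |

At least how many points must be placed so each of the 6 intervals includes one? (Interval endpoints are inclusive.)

Sorted: [0,6] [6,10] [9,11] [11,12] [14,17] [18,19]
{[0,6],[6,10]} hit by 6; {[9,11],[11,12]} hit by 11; {[14,17]} hit by 17; {[18,19]} hit by 19.
Points: 6, 11, 17, 19 (4 total).

4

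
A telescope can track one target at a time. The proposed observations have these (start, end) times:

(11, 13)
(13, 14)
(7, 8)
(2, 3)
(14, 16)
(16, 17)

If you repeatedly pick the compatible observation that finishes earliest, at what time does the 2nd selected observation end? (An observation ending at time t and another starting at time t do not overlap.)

8

Sorted by end: (2,3)  (7,8)  (11,13)  (13,14)  (14,16)  (16,17)
take (2,3); take (7,8); take (11,13); take (13,14); take (14,16); take (16,17).
Selected: (2,3) (7,8) (11,13) (13,14) (14,16) (16,17)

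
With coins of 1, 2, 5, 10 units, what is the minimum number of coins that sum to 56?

Use the largest denomination that fits, subtract, and repeat.
56 − 5×10→6 − 1×5→1 − 1×1→0
Total coins = 5 + 1 + 1 = 7

7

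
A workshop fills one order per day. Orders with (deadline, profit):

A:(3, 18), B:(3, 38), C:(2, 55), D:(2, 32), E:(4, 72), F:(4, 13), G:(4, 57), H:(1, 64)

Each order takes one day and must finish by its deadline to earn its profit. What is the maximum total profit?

248

Take jobs in profit order; each goes to the latest open slot no later than its deadline.
Profit order: E=72 H=64 G=57 C=55 B=38 D=32 A=18 F=13
Assign: E→slot 4, H→slot 1, G→slot 3, C→slot 2, B skipped, D skipped, A skipped, F skipped.
Slots: [1:H] [2:C] [3:G] [4:E]
Profit = 64 + 55 + 57 + 72 = 248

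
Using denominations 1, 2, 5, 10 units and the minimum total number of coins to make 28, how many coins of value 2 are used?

1

28 = 2×10 + 1×5 + 1×2 + 1×1
Count of 2: 1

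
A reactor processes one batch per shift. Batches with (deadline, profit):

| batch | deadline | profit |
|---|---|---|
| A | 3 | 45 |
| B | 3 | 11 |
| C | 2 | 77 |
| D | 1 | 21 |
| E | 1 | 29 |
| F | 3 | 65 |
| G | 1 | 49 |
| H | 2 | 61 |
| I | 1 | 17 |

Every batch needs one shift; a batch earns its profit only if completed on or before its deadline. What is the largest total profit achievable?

Take jobs in profit order; each goes to the latest open slot no later than its deadline.
By profit: C(d2,77), F(d3,65), H(d2,61), G(d1,49), A(d3,45), E(d1,29), D(d1,21), I(d1,17), B(d3,11)
C→slot 2; F→slot 3; H→slot 1; G skipped; A skipped; E skipped; D skipped; I skipped; B skipped.
Profit = 61 + 77 + 65 = 203

203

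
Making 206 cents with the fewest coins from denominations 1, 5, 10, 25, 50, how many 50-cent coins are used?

Greedy: take as many of the largest coin as possible, then repeat with the remainder.
206 − 4×50→6 − 1×5→1 − 1×1→0
Count of 50: 4

4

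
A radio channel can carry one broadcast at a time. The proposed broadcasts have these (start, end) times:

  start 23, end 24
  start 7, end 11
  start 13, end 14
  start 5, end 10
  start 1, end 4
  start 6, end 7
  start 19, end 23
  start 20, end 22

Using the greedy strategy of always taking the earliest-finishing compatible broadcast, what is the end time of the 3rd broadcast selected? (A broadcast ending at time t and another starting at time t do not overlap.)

11

Sort by end time and greedily take each interval whose start is ≥ the last chosen end.
Sorted by end: (1,4)  (6,7)  (5,10)  (7,11)  (13,14)  (20,22)  (19,23)  (23,24)
take (1,4); take (6,7); take (7,11); take (13,14); take (20,22); skip (19,23); take (23,24).
Selected: (1,4) (6,7) (7,11) (13,14) (20,22) (23,24)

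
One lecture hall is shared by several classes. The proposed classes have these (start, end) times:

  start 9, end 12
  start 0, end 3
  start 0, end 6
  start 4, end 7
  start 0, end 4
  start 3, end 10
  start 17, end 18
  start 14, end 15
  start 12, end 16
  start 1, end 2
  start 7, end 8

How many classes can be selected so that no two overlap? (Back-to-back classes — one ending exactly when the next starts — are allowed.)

6

Greedy by earliest finish: after sorting by end time, pick each interval compatible with the last pick.
Sorted by end: (1,2)  (0,3)  (0,4)  (0,6)  (4,7)  (7,8)  (3,10)  (9,12)  (14,15)  (12,16)  (17,18)
take (1,2); skip (0,3); skip (0,6); take (4,7); take (7,8); take (9,12); take (14,15); take (17,18).
Selected 6 classes.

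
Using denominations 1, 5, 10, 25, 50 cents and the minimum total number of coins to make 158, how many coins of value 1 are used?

158 − 3×50→8 − 1×5→3 − 3×1→0
Count of 1: 3

3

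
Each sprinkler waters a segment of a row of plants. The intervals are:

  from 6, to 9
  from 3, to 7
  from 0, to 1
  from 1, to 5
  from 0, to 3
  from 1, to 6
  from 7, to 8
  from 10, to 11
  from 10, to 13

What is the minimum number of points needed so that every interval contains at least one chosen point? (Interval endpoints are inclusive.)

Sort by right endpoint; whenever an interval is uncovered, place a point at its right end.
Sorted: [0,1] [0,3] [1,5] [1,6] [3,7] [7,8] [6,9] [10,11] [10,13]
{[0,1],[0,3],[1,5],[1,6]} hit by 1; {[3,7],[7,8],[6,9]} hit by 7; {[10,11],[10,13]} hit by 11.
Points: 1, 7, 11 (3 total).

3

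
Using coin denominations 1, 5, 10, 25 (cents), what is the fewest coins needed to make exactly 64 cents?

7

64 = 2×25 + 1×10 + 4×1
Total coins = 2 + 1 + 4 = 7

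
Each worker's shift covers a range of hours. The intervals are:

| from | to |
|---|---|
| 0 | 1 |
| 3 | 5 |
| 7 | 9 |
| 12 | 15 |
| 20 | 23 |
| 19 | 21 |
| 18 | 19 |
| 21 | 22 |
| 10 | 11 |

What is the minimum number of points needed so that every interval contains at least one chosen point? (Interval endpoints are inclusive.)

7

Process intervals by earliest right end; each time one isn't hit yet, stab at its right endpoint.
By right end: [0,1]  [3,5]  [7,9]  [10,11]  [12,15]  [18,19]  [19,21]  [21,22]  [20,23]
[0,1] uncovered → point at 1; [3,5] uncovered → point at 5; [7,9] uncovered → point at 9; [10,11] uncovered → point at 11; [12,15] uncovered → point at 15; [18,19] uncovered → point at 19; [21,22] uncovered → point at 22.
Points: 1, 5, 9, 11, 15, 19, 22 (7 total).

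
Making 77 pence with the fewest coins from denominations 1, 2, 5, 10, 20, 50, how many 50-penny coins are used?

Greedy: take as many of the largest coin as possible, then repeat with the remainder.
77 − 1×50→27 − 1×20→7 − 1×5→2 − 1×2→0
Count of 50: 1

1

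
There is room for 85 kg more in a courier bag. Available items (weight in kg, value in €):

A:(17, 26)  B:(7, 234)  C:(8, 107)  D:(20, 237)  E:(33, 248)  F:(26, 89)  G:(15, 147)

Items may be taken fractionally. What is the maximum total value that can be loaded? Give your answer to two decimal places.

Greedy by value/weight ratio, highest first.
Ratios (sorted): B 33.43, C 13.38, D 11.85, G 9.80, E 7.52, F 3.42, A 1.53
take B (7 @ 234); take C (8 @ 107); take D (20 @ 237); take G (15 @ 147); take E (33 @ 248); take 2/26 of F → 6.85. Capacity used 85/85.
Total value = 979.85

979.85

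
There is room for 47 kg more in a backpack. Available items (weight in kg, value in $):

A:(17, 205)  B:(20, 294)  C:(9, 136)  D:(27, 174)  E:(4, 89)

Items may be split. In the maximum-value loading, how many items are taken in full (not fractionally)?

3

Ratios (sorted): E 22.25, C 15.11, B 14.70, A 12.06, D 6.44
take E (4 @ 89); take C (9 @ 136); take B (20 @ 294); take 14/17 of A → 168.82. Capacity used 47/47.
3 item(s) taken whole; one partial (take 14/17 of A).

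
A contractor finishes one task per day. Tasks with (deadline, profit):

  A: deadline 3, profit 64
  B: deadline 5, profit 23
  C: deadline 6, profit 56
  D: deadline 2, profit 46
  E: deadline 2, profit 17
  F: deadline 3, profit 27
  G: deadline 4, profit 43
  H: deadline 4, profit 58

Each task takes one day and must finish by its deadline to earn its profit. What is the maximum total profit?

290

Sort by profit descending; place each in the latest free slot ≤ its deadline.
Profit order: A=64 H=58 C=56 D=46 G=43 F=27 B=23 E=17
Assign: A→slot 3, H→slot 4, C→slot 6, D→slot 2, G→slot 1, F skipped, B→slot 5, E skipped.
Slots: [1:G] [2:D] [3:A] [4:H] [5:B] [6:C]
Profit = 43 + 46 + 64 + 58 + 23 + 56 = 290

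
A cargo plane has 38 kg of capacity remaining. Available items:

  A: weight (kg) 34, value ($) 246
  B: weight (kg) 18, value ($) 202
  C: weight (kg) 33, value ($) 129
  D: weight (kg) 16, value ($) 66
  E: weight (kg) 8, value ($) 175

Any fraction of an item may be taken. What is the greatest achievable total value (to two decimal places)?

463.82

Order: E (175/8=21.88) > B (202/18=11.22) > A (246/34=7.24) > D (66/16=4.12) > C (129/33=3.91)
Fill: take E (8 @ 175) → take B (18 @ 202) → take 12/34 of A → 86.82; 38/38 used.
Total value = 463.82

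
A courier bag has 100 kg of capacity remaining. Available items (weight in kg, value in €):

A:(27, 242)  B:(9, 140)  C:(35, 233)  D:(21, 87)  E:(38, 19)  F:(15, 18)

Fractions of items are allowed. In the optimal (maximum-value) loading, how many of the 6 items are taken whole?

Sort by value per unit weight and fill in that order.
Ratios (sorted): B 15.56, A 8.96, C 6.66, D 4.14, F 1.20, E 0.50
take B (9 @ 140); take A (27 @ 242); take C (35 @ 233); take D (21 @ 87); take 8/15 of F → 9.60. Capacity used 100/100.
4 item(s) taken whole; one partial (take 8/15 of F).

4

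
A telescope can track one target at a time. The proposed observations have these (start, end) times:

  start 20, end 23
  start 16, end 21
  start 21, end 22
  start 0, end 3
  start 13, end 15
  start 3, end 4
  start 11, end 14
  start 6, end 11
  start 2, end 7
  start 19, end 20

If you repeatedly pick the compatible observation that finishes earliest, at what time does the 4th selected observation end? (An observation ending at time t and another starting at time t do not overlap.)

Sort by end time and greedily take each interval whose start is ≥ the last chosen end.
By end time: (0,3), (3,4), (2,7), (6,11), (11,14), (13,15), (19,20), (16,21), (21,22), (20,23).
Pick (0,3); next start ≥ 3 → (3,4); next start ≥ 4 → (6,11); next start ≥ 11 → (11,14); next start ≥ 14 → (19,20); next start ≥ 20 → (21,22).
Selected: (0,3) (3,4) (6,11) (11,14) (19,20) (21,22)

14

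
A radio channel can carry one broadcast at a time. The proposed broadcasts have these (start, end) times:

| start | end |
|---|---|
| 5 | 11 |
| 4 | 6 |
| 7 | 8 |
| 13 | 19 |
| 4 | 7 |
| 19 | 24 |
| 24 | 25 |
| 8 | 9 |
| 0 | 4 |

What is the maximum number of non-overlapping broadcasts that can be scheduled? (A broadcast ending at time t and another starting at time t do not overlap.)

By end time: (0,4), (4,6), (4,7), (7,8), (8,9), (5,11), (13,19), (19,24), (24,25).
Pick (0,4); next start ≥ 4 → (4,6); next start ≥ 6 → (7,8); next start ≥ 8 → (8,9); next start ≥ 9 → (13,19); next start ≥ 19 → (19,24); next start ≥ 24 → (24,25).
Selected 7 broadcasts.

7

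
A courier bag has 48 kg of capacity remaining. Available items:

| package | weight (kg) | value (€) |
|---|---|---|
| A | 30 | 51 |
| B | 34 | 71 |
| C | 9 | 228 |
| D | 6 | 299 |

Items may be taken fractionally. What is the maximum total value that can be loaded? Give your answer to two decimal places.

595.91

Greedy by value/weight ratio, highest first.
Order: D (299/6=49.83) > C (228/9=25.33) > B (71/34=2.09) > A (51/30=1.70)
Fill: take D (6 @ 299) → take C (9 @ 228) → take 33/34 of B → 68.91; 48/48 used.
Total value = 595.91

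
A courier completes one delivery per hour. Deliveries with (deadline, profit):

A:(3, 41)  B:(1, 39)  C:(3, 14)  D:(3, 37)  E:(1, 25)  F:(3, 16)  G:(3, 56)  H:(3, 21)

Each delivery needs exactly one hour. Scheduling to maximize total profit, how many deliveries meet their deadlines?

Sort by profit descending; place each in the latest free slot ≤ its deadline.
By profit: G(d3,56), A(d3,41), B(d1,39), D(d3,37), E(d1,25), H(d3,21), F(d3,16), C(d3,14)
G→slot 3; A→slot 2; B→slot 1; D skipped; E skipped; H skipped; F skipped; C skipped.
3 of 8 scheduled.

3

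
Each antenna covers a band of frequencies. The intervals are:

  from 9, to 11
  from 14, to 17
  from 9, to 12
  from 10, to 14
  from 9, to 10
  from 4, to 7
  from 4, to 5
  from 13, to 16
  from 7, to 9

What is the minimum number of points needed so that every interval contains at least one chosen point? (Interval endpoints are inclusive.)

Sort by right endpoint; whenever an interval is uncovered, place a point at its right end.
Sorted: [4,5] [4,7] [7,9] [9,10] [9,11] [9,12] [10,14] [13,16] [14,17]
{[4,5],[4,7]} hit by 5; {[7,9],[9,10],[9,11],[9,12]} hit by 9; {[10,14],[13,16],[14,17]} hit by 14.
Points: 5, 9, 14 (3 total).

3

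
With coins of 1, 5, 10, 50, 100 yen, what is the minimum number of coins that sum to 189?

10

189 − 1×100→89 − 1×50→39 − 3×10→9 − 1×5→4 − 4×1→0
Total coins = 1 + 1 + 3 + 1 + 4 = 10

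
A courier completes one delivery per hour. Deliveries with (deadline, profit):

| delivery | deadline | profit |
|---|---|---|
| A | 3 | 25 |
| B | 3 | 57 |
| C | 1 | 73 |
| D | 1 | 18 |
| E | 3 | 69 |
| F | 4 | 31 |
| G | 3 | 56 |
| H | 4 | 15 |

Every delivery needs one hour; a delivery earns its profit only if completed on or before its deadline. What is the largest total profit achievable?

230

Take jobs in profit order; each goes to the latest open slot no later than its deadline.
By profit: C(d1,73), E(d3,69), B(d3,57), G(d3,56), F(d4,31), A(d3,25), D(d1,18), H(d4,15)
C→slot 1; E→slot 3; B→slot 2; G skipped; F→slot 4; A skipped; D skipped; H skipped.
Profit = 73 + 57 + 69 + 31 = 230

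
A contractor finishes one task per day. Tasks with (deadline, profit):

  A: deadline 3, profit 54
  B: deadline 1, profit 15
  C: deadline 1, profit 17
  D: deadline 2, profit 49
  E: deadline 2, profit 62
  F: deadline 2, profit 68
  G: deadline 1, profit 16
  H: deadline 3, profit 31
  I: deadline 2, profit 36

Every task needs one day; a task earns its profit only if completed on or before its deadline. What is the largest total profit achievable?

Profit order: F=68 E=62 A=54 D=49 I=36 H=31 C=17 G=16 B=15
Assign: F→slot 2, E→slot 1, A→slot 3, D skipped, I skipped, H skipped, C skipped, G skipped, B skipped.
Slots: [1:E] [2:F] [3:A]
Profit = 62 + 68 + 54 = 184

184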